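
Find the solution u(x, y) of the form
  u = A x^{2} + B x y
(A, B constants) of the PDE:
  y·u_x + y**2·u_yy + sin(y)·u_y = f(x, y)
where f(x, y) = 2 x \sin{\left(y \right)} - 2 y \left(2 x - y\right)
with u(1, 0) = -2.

Answer: u(x, y) = - 2 x^{2} + 2 x y

Derivation:
Substitute the ansatz u = A x^{2} + B x y into the left-hand side.
Derivatives of the ansatz:
  u_x = 2 A x + B y
  u_yy = 0
  u_y = B x
Term by term:
  y·u_x = 2 A x y + B y^{2}
  y**2·u_yy = 0
  sin(y)·u_y = B x \sin{\left(y \right)}
So the left-hand side equals
  2 A x y + B x \sin{\left(y \right)} + B y^{2}
This must equal f(x, y) identically; expanded, f = - 4 x y + 2 x \sin{\left(y \right)} + 2 y^{2}.
Matching coefficients of the independent functions:
  [y^{2}, x \sin{\left(y \right)}]:  B = 2
  [x y]:  2 A = -4
Solving: A = -2, B = 2.
Check against the point condition:
  u(1, 0) = -2  ⟹  A = -2  ✓
Hence u(x, y) = - 2 x^{2} + 2 x y.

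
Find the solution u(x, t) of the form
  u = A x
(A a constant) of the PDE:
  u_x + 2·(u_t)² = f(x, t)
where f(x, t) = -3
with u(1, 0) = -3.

Substitute the ansatz u = A x into the left-hand side.
Derivatives of the ansatz:
  u_x = A
  u_t = 0
Term by term:
  u_x = A
  2·(u_t)² = 0
So the left-hand side equals
  A
This must equal f(x, t) = -3 identically.
Matching coefficients of the independent functions:
  [constant term]:  A = -3
Solving: A = -3.
Check against the point condition:
  u(1, 0) = -3  ⟹  A = -3  ✓
Hence u(x, t) = - 3 x.

Answer: u(x, t) = - 3 x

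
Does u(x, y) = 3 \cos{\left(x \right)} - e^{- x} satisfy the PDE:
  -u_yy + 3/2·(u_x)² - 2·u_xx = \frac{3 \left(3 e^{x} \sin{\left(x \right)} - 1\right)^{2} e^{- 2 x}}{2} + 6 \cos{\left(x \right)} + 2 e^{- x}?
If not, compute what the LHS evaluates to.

Evaluate each term of the left-hand side for u = 3 \cos{\left(x \right)} - e^{- x}.
Derivatives:
  u_yy = 0
  u_x = - 3 \sin{\left(x \right)} + e^{- x}
  u_xx = - 3 \cos{\left(x \right)} - e^{- x}
Terms:
  -u_yy = 0
  3/2·(u_x)² = \frac{3 \left(3 e^{x} \sin{\left(x \right)} - 1\right)^{2} e^{- 2 x}}{2}
  -2·u_xx = 6 \cos{\left(x \right)} + 2 e^{- x}
Sum: LHS = \frac{3 \left(3 e^{x} \sin{\left(x \right)} - 1\right)^{2} e^{- 2 x}}{2} + 6 \cos{\left(x \right)} + 2 e^{- x}
This is exactly the given right-hand side, so u is a solution.

Answer: Yes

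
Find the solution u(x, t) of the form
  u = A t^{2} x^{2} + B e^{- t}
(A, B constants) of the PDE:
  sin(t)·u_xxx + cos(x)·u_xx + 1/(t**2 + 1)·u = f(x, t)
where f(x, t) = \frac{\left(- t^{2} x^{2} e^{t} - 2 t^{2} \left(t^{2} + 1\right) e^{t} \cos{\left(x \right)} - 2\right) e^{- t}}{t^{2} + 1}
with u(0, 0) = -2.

Substitute the ansatz u = A t^{2} x^{2} + B e^{- t} into the left-hand side.
Derivatives of the ansatz:
  u_xxx = 0
  u_xx = 2 A t^{2}
Term by term:
  sin(t)·u_xxx = 0
  cos(x)·u_xx = 2 A t^{2} \cos{\left(x \right)}
  1/(t**2 + 1)·u = \frac{A t^{2} x^{2}}{t^{2} + 1} + \frac{B}{t^{2} e^{t} + e^{t}}
So the left-hand side equals
  \frac{A t^{2} x^{2}}{t^{2} + 1} + 2 A t^{2} \cos{\left(x \right)} + \frac{B}{t^{2} e^{t} + e^{t}}
This must equal f(x, t) identically; expanded, f = - \frac{t^{2} x^{2}}{t^{2} + 1} - 2 t^{2} \cos{\left(x \right)} - \frac{2}{t^{2} e^{t} + e^{t}}.
Matching coefficients of the independent functions:
  [t^{2} \cos{\left(x \right)}]:  2 A = -2
  [\frac{t^{2} x^{2}}{t^{2} + 1}]:  A = -1
  [\frac{1}{t^{2} e^{t} + e^{t}}]:  B = -2
Solving: A = -1, B = -2.
Check against the point condition:
  u(0, 0) = -2  ⟹  B = -2  ✓
Hence u(x, t) = - t^{2} x^{2} - 2 e^{- t}.

Answer: u(x, t) = - t^{2} x^{2} - 2 e^{- t}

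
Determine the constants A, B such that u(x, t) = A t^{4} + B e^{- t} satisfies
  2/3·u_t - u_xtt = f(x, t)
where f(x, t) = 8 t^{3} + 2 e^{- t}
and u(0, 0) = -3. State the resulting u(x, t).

Substitute the ansatz u = A t^{4} + B e^{- t} into the left-hand side.
Derivatives of the ansatz:
  u_t = 4 A t^{3} - B e^{- t}
  u_xtt = 0
Term by term:
  2/3·u_t = \frac{8 A t^{3}}{3} - \frac{2 B e^{- t}}{3}
  -u_xtt = 0
So the left-hand side equals
  \frac{8 A t^{3}}{3} - \frac{2 B e^{- t}}{3}
This must equal f(x, t) = 8 t^{3} + 2 e^{- t} identically.
Matching coefficients of the independent functions:
  [t^{3}]:  \frac{8 A}{3} = 8
  [e^{- t}]:  - \frac{2 B}{3} = 2
Solving: A = 3, B = -3.
Check against the point condition:
  u(0, 0) = -3  ⟹  B = -3  ✓
Hence u(x, t) = 3 t^{4} - 3 e^{- t}.

Answer: u(x, t) = 3 t^{4} - 3 e^{- t}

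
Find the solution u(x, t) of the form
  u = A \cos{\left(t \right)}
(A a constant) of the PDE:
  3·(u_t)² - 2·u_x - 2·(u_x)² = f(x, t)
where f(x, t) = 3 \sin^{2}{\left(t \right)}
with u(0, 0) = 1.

Answer: u(x, t) = \cos{\left(t \right)}

Derivation:
Substitute the ansatz u = A \cos{\left(t \right)} into the left-hand side.
Derivatives of the ansatz:
  u_t = - A \sin{\left(t \right)}
  u_x = 0
Term by term:
  3·(u_t)² = 3 A^{2} \sin^{2}{\left(t \right)}
  -2·u_x = 0
  -2·(u_x)² = 0
So the left-hand side equals
  3 A^{2} \sin^{2}{\left(t \right)}
This must equal f(x, t) = 3 \sin^{2}{\left(t \right)} identically.
Matching coefficients of the independent functions:
  [\sin^{2}{\left(t \right)}]:  3 A^{2} = 3
These equations allow (A) = (-1) or (1).
Impose the point condition(s):
  u(0, 0) = 1  ⟹  A = 1
Only A = 1 satisfies everything.
Hence u(x, t) = \cos{\left(t \right)}.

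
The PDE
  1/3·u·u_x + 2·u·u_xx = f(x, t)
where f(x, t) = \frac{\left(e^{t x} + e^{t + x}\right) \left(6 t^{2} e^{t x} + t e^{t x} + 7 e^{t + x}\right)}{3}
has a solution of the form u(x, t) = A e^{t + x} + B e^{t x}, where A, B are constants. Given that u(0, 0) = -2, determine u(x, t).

Substitute the ansatz u = A e^{t + x} + B e^{t x} into the left-hand side.
Derivatives of the ansatz:
  u_x = A e^{t} e^{x} + B t e^{t x}
  u_xx = A e^{t} e^{x} + B t^{2} e^{t x}
Term by term:
  1/3·u·u_x = \frac{A^{2} e^{2 t} e^{2 x}}{3} + \frac{A B t e^{t} e^{x} e^{t x}}{3} + \frac{A B e^{t} e^{x} e^{t x}}{3} + \frac{B^{2} t e^{2 t x}}{3}
  2·u·u_xx = 2 A^{2} e^{2 t} e^{2 x} + 2 A B t^{2} e^{t} e^{x} e^{t x} + 2 A B e^{t} e^{x} e^{t x} + 2 B^{2} t^{2} e^{2 t x}
So the left-hand side equals
  \frac{7 A^{2} e^{2 t} e^{2 x}}{3} + 2 A B t^{2} e^{t} e^{x} e^{t x} + \frac{A B t e^{t} e^{x} e^{t x}}{3} + \frac{7 A B e^{t} e^{x} e^{t x}}{3} + 2 B^{2} t^{2} e^{2 t x} + \frac{B^{2} t e^{2 t x}}{3}
This must equal f(x, t) identically; expanded, f = 2 t^{2} e^{t} e^{x} e^{t x} + 2 t^{2} e^{2 t x} + \frac{t e^{t} e^{x} e^{t x}}{3} + \frac{t e^{2 t x}}{3} + \frac{7 e^{2 t} e^{2 x}}{3} + \frac{7 e^{t} e^{x} e^{t x}}{3}.
Matching coefficients of the independent functions:
  [t e^{2 t x}]:  \frac{B^{2}}{3} = \frac{1}{3}
  [t^{2} e^{2 t x}]:  2 B^{2} = 2
  [e^{2 t} e^{2 x}]:  \frac{7 A^{2}}{3} = \frac{7}{3}
  [e^{t} e^{x} e^{t x}]:  \frac{7 A B}{3} = \frac{7}{3}
  [t e^{t} e^{x} e^{t x}]:  \frac{A B}{3} = \frac{1}{3}
  [t^{2} e^{t} e^{x} e^{t x}]:  2 A B = 2
These equations allow (A, B) = (-1, -1) or (1, 1).
Impose the point condition(s):
  u(0, 0) = -2  ⟹  A + B = -2
Only A = -1, B = -1 satisfies everything.
Hence u(x, t) = - e^{t x} - e^{t + x}.

Answer: u(x, t) = - e^{t x} - e^{t + x}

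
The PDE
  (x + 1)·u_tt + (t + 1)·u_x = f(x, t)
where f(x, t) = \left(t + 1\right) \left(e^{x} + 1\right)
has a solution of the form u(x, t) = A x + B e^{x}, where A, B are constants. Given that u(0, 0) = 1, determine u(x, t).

Substitute the ansatz u = A x + B e^{x} into the left-hand side.
Derivatives of the ansatz:
  u_tt = 0
  u_x = A + B e^{x}
Term by term:
  (x + 1)·u_tt = 0
  (t + 1)·u_x = A t + A + B t e^{x} + B e^{x}
So the left-hand side equals
  A t + A + B t e^{x} + B e^{x}
This must equal f(x, t) identically; expanded, f = t e^{x} + t + e^{x} + 1.
Matching coefficients of the independent functions:
  [constant term, t]:  A = 1
  [t e^{x}, e^{x}]:  B = 1
Solving: A = 1, B = 1.
Check against the point condition:
  u(0, 0) = 1  ⟹  B = 1  ✓
Hence u(x, t) = x + e^{x}.

Answer: u(x, t) = x + e^{x}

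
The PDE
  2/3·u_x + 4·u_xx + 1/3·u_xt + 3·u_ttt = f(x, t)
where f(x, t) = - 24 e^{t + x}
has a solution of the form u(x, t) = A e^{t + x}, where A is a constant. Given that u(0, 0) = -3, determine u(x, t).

Answer: u(x, t) = - 3 e^{t + x}

Derivation:
Substitute the ansatz u = A e^{t + x} into the left-hand side.
Derivatives of the ansatz:
  u_x = A e^{t} e^{x}
  u_xx = A e^{t} e^{x}
  u_xt = A e^{t} e^{x}
  u_ttt = A e^{t} e^{x}
Term by term:
  2/3·u_x = \frac{2 A e^{t} e^{x}}{3}
  4·u_xx = 4 A e^{t} e^{x}
  1/3·u_xt = \frac{A e^{t} e^{x}}{3}
  3·u_ttt = 3 A e^{t} e^{x}
So the left-hand side equals
  8 A e^{t} e^{x}
This must equal f(x, t) identically; expanded, f = - 24 e^{t} e^{x}.
Matching coefficients of the independent functions:
  [e^{t} e^{x}]:  8 A = -24
Solving: A = -3.
Check against the point condition:
  u(0, 0) = -3  ⟹  A = -3  ✓
Hence u(x, t) = - 3 e^{t + x}.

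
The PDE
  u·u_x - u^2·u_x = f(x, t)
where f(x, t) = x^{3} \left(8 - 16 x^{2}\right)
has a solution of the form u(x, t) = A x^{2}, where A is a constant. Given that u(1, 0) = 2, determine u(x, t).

Substitute the ansatz u = A x^{2} into the left-hand side.
Derivatives of the ansatz:
  u_x = 2 A x
Term by term:
  u·u_x = 2 A^{2} x^{3}
  -u^2·u_x = - 2 A^{3} x^{5}
So the left-hand side equals
  - 2 A^{3} x^{5} + 2 A^{2} x^{3}
This must equal f(x, t) identically; expanded, f = - 16 x^{5} + 8 x^{3}.
Matching coefficients of the independent functions:
  [x^{3}]:  2 A^{2} = 8
  [x^{5}]:  - 2 A^{3} = -16
Solving: A = 2.
Check against the point condition:
  u(1, 0) = 2  ⟹  A = 2  ✓
Hence u(x, t) = 2 x^{2}.

Answer: u(x, t) = 2 x^{2}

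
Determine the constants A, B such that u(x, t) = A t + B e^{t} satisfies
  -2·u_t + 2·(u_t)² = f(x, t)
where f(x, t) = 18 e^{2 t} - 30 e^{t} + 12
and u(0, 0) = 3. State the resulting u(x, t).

Substitute the ansatz u = A t + B e^{t} into the left-hand side.
Derivatives of the ansatz:
  u_t = A + B e^{t}
Term by term:
  -2·u_t = - 2 A - 2 B e^{t}
  2·(u_t)² = 2 A^{2} + 4 A B e^{t} + 2 B^{2} e^{2 t}
So the left-hand side equals
  2 A^{2} + 4 A B e^{t} - 2 A + 2 B^{2} e^{2 t} - 2 B e^{t}
This must equal f(x, t) = 18 e^{2 t} - 30 e^{t} + 12 identically.
Matching coefficients of the independent functions:
  [constant term]:  2 A^{2} - 2 A = 12
  [e^{t}]:  4 A B - 2 B = -30
  [e^{2 t}]:  2 B^{2} = 18
These equations allow (A, B) = (-2, 3) or (3, -3).
Impose the point condition(s):
  u(0, 0) = 3  ⟹  B = 3
Only A = -2, B = 3 satisfies everything.
Hence u(x, t) = - 2 t + 3 e^{t}.

Answer: u(x, t) = - 2 t + 3 e^{t}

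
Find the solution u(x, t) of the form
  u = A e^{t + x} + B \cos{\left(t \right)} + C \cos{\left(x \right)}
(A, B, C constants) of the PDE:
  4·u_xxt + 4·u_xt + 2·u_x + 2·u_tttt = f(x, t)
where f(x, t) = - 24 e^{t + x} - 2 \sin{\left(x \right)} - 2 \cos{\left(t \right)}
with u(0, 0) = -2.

Answer: u(x, t) = - 2 e^{t + x} - \cos{\left(t \right)} + \cos{\left(x \right)}

Derivation:
Substitute the ansatz u = A e^{t + x} + B \cos{\left(t \right)} + C \cos{\left(x \right)} into the left-hand side.
Derivatives of the ansatz:
  u_xxt = A e^{t} e^{x}
  u_xt = A e^{t} e^{x}
  u_x = A e^{t} e^{x} - C \sin{\left(x \right)}
  u_tttt = A e^{t} e^{x} + B \cos{\left(t \right)}
Term by term:
  4·u_xxt = 4 A e^{t} e^{x}
  4·u_xt = 4 A e^{t} e^{x}
  2·u_x = 2 A e^{t} e^{x} - 2 C \sin{\left(x \right)}
  2·u_tttt = 2 A e^{t} e^{x} + 2 B \cos{\left(t \right)}
So the left-hand side equals
  12 A e^{t} e^{x} + 2 B \cos{\left(t \right)} - 2 C \sin{\left(x \right)}
This must equal f(x, t) identically; expanded, f = - 24 e^{t} e^{x} - 2 \sin{\left(x \right)} - 2 \cos{\left(t \right)}.
Matching coefficients of the independent functions:
  [e^{t} e^{x}]:  12 A = -24
  [\sin{\left(x \right)}]:  - 2 C = -2
  [\cos{\left(t \right)}]:  2 B = -2
Solving: A = -2, B = -1, C = 1.
Check against the point condition:
  u(0, 0) = -2  ⟹  A + B + C = -2  ✓
Hence u(x, t) = - 2 e^{t + x} - \cos{\left(t \right)} + \cos{\left(x \right)}.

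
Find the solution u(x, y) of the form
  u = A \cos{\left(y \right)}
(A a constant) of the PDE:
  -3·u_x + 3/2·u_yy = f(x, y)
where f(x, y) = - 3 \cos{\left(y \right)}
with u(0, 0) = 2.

Answer: u(x, y) = 2 \cos{\left(y \right)}

Derivation:
Substitute the ansatz u = A \cos{\left(y \right)} into the left-hand side.
Derivatives of the ansatz:
  u_x = 0
  u_yy = - A \cos{\left(y \right)}
Term by term:
  -3·u_x = 0
  3/2·u_yy = - \frac{3 A \cos{\left(y \right)}}{2}
So the left-hand side equals
  - \frac{3 A \cos{\left(y \right)}}{2}
This must equal f(x, y) = - 3 \cos{\left(y \right)} identically.
Matching coefficients of the independent functions:
  [\cos{\left(y \right)}]:  - \frac{3 A}{2} = -3
Solving: A = 2.
Check against the point condition:
  u(0, 0) = 2  ⟹  A = 2  ✓
Hence u(x, y) = 2 \cos{\left(y \right)}.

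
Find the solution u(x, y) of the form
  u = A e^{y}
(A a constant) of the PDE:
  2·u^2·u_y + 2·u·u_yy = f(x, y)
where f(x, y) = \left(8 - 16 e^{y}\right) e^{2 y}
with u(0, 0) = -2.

Substitute the ansatz u = A e^{y} into the left-hand side.
Derivatives of the ansatz:
  u_y = A e^{y}
  u_yy = A e^{y}
Term by term:
  2·u^2·u_y = 2 A^{3} e^{3 y}
  2·u·u_yy = 2 A^{2} e^{2 y}
So the left-hand side equals
  2 A^{3} e^{3 y} + 2 A^{2} e^{2 y}
This must equal f(x, y) identically; expanded, f = - 16 e^{3 y} + 8 e^{2 y}.
Matching coefficients of the independent functions:
  [e^{2 y}]:  2 A^{2} = 8
  [e^{3 y}]:  2 A^{3} = -16
Solving: A = -2.
Check against the point condition:
  u(0, 0) = -2  ⟹  A = -2  ✓
Hence u(x, y) = - 2 e^{y}.

Answer: u(x, y) = - 2 e^{y}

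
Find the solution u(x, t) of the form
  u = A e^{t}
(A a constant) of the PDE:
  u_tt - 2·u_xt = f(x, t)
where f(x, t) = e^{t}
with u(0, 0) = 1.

Substitute the ansatz u = A e^{t} into the left-hand side.
Derivatives of the ansatz:
  u_tt = A e^{t}
  u_xt = 0
Term by term:
  u_tt = A e^{t}
  -2·u_xt = 0
So the left-hand side equals
  A e^{t}
This must equal f(x, t) = e^{t} identically.
Matching coefficients of the independent functions:
  [e^{t}]:  A = 1
Solving: A = 1.
Check against the point condition:
  u(0, 0) = 1  ⟹  A = 1  ✓
Hence u(x, t) = e^{t}.

Answer: u(x, t) = e^{t}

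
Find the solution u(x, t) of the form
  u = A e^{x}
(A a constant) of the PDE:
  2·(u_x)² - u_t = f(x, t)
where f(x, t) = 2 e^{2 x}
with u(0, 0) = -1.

Answer: u(x, t) = - e^{x}

Derivation:
Substitute the ansatz u = A e^{x} into the left-hand side.
Derivatives of the ansatz:
  u_x = A e^{x}
  u_t = 0
Term by term:
  2·(u_x)² = 2 A^{2} e^{2 x}
  -u_t = 0
So the left-hand side equals
  2 A^{2} e^{2 x}
This must equal f(x, t) = 2 e^{2 x} identically.
Matching coefficients of the independent functions:
  [e^{2 x}]:  2 A^{2} = 2
These equations allow (A) = (-1) or (1).
Impose the point condition(s):
  u(0, 0) = -1  ⟹  A = -1
Only A = -1 satisfies everything.
Hence u(x, t) = - e^{x}.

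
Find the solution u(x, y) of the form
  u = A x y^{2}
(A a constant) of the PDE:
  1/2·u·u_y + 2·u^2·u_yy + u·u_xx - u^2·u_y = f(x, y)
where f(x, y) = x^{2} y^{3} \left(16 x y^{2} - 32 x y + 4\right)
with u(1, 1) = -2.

Substitute the ansatz u = A x y^{2} into the left-hand side.
Derivatives of the ansatz:
  u_y = 2 A x y
  u_yy = 2 A x
  u_xx = 0
Term by term:
  1/2·u·u_y = A^{2} x^{2} y^{3}
  2·u^2·u_yy = 4 A^{3} x^{3} y^{4}
  u·u_xx = 0
  -u^2·u_y = - 2 A^{3} x^{3} y^{5}
So the left-hand side equals
  - 2 A^{3} x^{3} y^{5} + 4 A^{3} x^{3} y^{4} + A^{2} x^{2} y^{3}
This must equal f(x, y) identically; expanded, f = 16 x^{3} y^{5} - 32 x^{3} y^{4} + 4 x^{2} y^{3}.
Matching coefficients of the independent functions:
  [x^{2} y^{3}]:  A^{2} = 4
  [x^{3} y^{4}]:  4 A^{3} = -32
  [x^{3} y^{5}]:  - 2 A^{3} = 16
Solving: A = -2.
Check against the point condition:
  u(1, 1) = -2  ⟹  A = -2  ✓
Hence u(x, y) = - 2 x y^{2}.

Answer: u(x, y) = - 2 x y^{2}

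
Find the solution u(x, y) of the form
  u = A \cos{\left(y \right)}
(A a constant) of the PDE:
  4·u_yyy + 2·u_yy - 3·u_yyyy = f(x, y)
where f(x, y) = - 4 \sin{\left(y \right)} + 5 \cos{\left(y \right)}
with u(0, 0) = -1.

Substitute the ansatz u = A \cos{\left(y \right)} into the left-hand side.
Derivatives of the ansatz:
  u_yyy = A \sin{\left(y \right)}
  u_yy = - A \cos{\left(y \right)}
  u_yyyy = A \cos{\left(y \right)}
Term by term:
  4·u_yyy = 4 A \sin{\left(y \right)}
  2·u_yy = - 2 A \cos{\left(y \right)}
  -3·u_yyyy = - 3 A \cos{\left(y \right)}
So the left-hand side equals
  4 A \sin{\left(y \right)} - 5 A \cos{\left(y \right)}
This must equal f(x, y) = - 4 \sin{\left(y \right)} + 5 \cos{\left(y \right)} identically.
Matching coefficients of the independent functions:
  [\sin{\left(y \right)}]:  4 A = -4
  [\cos{\left(y \right)}]:  - 5 A = 5
Solving: A = -1.
Check against the point condition:
  u(0, 0) = -1  ⟹  A = -1  ✓
Hence u(x, y) = - \cos{\left(y \right)}.

Answer: u(x, y) = - \cos{\left(y \right)}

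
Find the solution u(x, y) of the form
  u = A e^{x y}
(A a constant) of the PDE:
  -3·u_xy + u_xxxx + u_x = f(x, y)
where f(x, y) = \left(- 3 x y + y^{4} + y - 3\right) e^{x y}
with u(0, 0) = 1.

Answer: u(x, y) = e^{x y}

Derivation:
Substitute the ansatz u = A e^{x y} into the left-hand side.
Derivatives of the ansatz:
  u_xy = A x y e^{x y} + A e^{x y}
  u_xxxx = A y^{4} e^{x y}
  u_x = A y e^{x y}
Term by term:
  -3·u_xy = - 3 A x y e^{x y} - 3 A e^{x y}
  u_xxxx = A y^{4} e^{x y}
  u_x = A y e^{x y}
So the left-hand side equals
  - 3 A x y e^{x y} + A y^{4} e^{x y} + A y e^{x y} - 3 A e^{x y}
This must equal f(x, y) identically; expanded, f = - 3 x y e^{x y} + y^{4} e^{x y} + y e^{x y} - 3 e^{x y}.
Matching coefficients of the independent functions:
  [y e^{x y}, y^{4} e^{x y}]:  A = 1
  [x y e^{x y}, e^{x y}]:  - 3 A = -3
Solving: A = 1.
Check against the point condition:
  u(0, 0) = 1  ⟹  A = 1  ✓
Hence u(x, y) = e^{x y}.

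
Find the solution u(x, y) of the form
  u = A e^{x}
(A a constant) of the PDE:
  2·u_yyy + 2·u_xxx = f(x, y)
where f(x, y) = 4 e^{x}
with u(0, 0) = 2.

Substitute the ansatz u = A e^{x} into the left-hand side.
Derivatives of the ansatz:
  u_yyy = 0
  u_xxx = A e^{x}
Term by term:
  2·u_yyy = 0
  2·u_xxx = 2 A e^{x}
So the left-hand side equals
  2 A e^{x}
This must equal f(x, y) = 4 e^{x} identically.
Matching coefficients of the independent functions:
  [e^{x}]:  2 A = 4
Solving: A = 2.
Check against the point condition:
  u(0, 0) = 2  ⟹  A = 2  ✓
Hence u(x, y) = 2 e^{x}.

Answer: u(x, y) = 2 e^{x}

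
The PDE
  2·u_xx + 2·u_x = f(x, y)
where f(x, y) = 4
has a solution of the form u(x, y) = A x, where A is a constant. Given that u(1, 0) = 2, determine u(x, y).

Substitute the ansatz u = A x into the left-hand side.
Derivatives of the ansatz:
  u_xx = 0
  u_x = A
Term by term:
  2·u_xx = 0
  2·u_x = 2 A
So the left-hand side equals
  2 A
This must equal f(x, y) = 4 identically.
Matching coefficients of the independent functions:
  [constant term]:  2 A = 4
Solving: A = 2.
Check against the point condition:
  u(1, 0) = 2  ⟹  A = 2  ✓
Hence u(x, y) = 2 x.

Answer: u(x, y) = 2 x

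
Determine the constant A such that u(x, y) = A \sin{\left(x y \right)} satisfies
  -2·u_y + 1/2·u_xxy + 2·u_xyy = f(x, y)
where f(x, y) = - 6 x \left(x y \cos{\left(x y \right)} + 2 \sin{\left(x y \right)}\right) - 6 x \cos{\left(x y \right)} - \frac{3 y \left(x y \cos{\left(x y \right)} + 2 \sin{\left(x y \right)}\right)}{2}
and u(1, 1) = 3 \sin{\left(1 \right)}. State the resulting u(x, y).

Answer: u(x, y) = 3 \sin{\left(x y \right)}

Derivation:
Substitute the ansatz u = A \sin{\left(x y \right)} into the left-hand side.
Derivatives of the ansatz:
  u_y = A x \cos{\left(x y \right)}
  u_xxy = - A x y^{2} \cos{\left(x y \right)} - 2 A y \sin{\left(x y \right)}
  u_xyy = - A x^{2} y \cos{\left(x y \right)} - 2 A x \sin{\left(x y \right)}
Term by term:
  -2·u_y = - 2 A x \cos{\left(x y \right)}
  1/2·u_xxy = - \frac{A x y^{2} \cos{\left(x y \right)}}{2} - A y \sin{\left(x y \right)}
  2·u_xyy = - 2 A x^{2} y \cos{\left(x y \right)} - 4 A x \sin{\left(x y \right)}
So the left-hand side equals
  - 2 A x^{2} y \cos{\left(x y \right)} - \frac{A x y^{2} \cos{\left(x y \right)}}{2} - 4 A x \sin{\left(x y \right)} - 2 A x \cos{\left(x y \right)} - A y \sin{\left(x y \right)}
This must equal f(x, y) identically; expanded, f = - 6 x^{2} y \cos{\left(x y \right)} - \frac{3 x y^{2} \cos{\left(x y \right)}}{2} - 12 x \sin{\left(x y \right)} - 6 x \cos{\left(x y \right)} - 3 y \sin{\left(x y \right)}.
Matching coefficients of the independent functions:
  [x \sin{\left(x y \right)}]:  - 4 A = -12
  [x \cos{\left(x y \right)}, x^{2} y \cos{\left(x y \right)}]:  - 2 A = -6
  [y \sin{\left(x y \right)}]:  - A = -3
  [x y^{2} \cos{\left(x y \right)}]:  - \frac{A}{2} = - \frac{3}{2}
Solving: A = 3.
Check against the point condition:
  u(1, 1) = 3 \sin{\left(1 \right)}  ⟹  A \sin{\left(1 \right)} = 3 \sin{\left(1 \right)}  ✓
Hence u(x, y) = 3 \sin{\left(x y \right)}.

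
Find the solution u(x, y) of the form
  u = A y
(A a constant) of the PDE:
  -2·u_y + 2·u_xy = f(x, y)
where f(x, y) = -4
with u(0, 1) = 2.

Substitute the ansatz u = A y into the left-hand side.
Derivatives of the ansatz:
  u_y = A
  u_xy = 0
Term by term:
  -2·u_y = - 2 A
  2·u_xy = 0
So the left-hand side equals
  - 2 A
This must equal f(x, y) = -4 identically.
Matching coefficients of the independent functions:
  [constant term]:  - 2 A = -4
Solving: A = 2.
Check against the point condition:
  u(0, 1) = 2  ⟹  A = 2  ✓
Hence u(x, y) = 2 y.

Answer: u(x, y) = 2 y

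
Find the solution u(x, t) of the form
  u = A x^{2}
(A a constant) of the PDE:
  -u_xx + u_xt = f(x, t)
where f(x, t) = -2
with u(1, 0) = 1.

Answer: u(x, t) = x^{2}

Derivation:
Substitute the ansatz u = A x^{2} into the left-hand side.
Derivatives of the ansatz:
  u_xx = 2 A
  u_xt = 0
Term by term:
  -u_xx = - 2 A
  u_xt = 0
So the left-hand side equals
  - 2 A
This must equal f(x, t) = -2 identically.
Matching coefficients of the independent functions:
  [constant term]:  - 2 A = -2
Solving: A = 1.
Check against the point condition:
  u(1, 0) = 1  ⟹  A = 1  ✓
Hence u(x, t) = x^{2}.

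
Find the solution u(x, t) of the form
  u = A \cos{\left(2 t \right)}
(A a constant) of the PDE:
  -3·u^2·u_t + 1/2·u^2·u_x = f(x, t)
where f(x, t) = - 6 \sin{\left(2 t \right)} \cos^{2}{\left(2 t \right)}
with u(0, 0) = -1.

Substitute the ansatz u = A \cos{\left(2 t \right)} into the left-hand side.
Derivatives of the ansatz:
  u_t = - 2 A \sin{\left(2 t \right)}
  u_x = 0
Term by term:
  -3·u^2·u_t = 6 A^{3} \sin{\left(2 t \right)} \cos^{2}{\left(2 t \right)}
  1/2·u^2·u_x = 0
So the left-hand side equals
  6 A^{3} \sin{\left(2 t \right)} \cos^{2}{\left(2 t \right)}
This must equal f(x, t) = - 6 \sin{\left(2 t \right)} \cos^{2}{\left(2 t \right)} identically.
Matching coefficients of the independent functions:
  [\sin{\left(2 t \right)} \cos^{2}{\left(2 t \right)}]:  6 A^{3} = -6
Solving: A = -1.
Check against the point condition:
  u(0, 0) = -1  ⟹  A = -1  ✓
Hence u(x, t) = - \cos{\left(2 t \right)}.

Answer: u(x, t) = - \cos{\left(2 t \right)}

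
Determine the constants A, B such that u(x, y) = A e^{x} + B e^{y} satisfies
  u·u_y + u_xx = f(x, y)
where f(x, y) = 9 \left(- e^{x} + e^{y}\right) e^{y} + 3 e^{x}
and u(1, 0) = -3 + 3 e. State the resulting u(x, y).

Substitute the ansatz u = A e^{x} + B e^{y} into the left-hand side.
Derivatives of the ansatz:
  u_y = B e^{y}
  u_xx = A e^{x}
Term by term:
  u·u_y = A B e^{x} e^{y} + B^{2} e^{2 y}
  u_xx = A e^{x}
So the left-hand side equals
  A B e^{x} e^{y} + A e^{x} + B^{2} e^{2 y}
This must equal f(x, y) identically; expanded, f = - 9 e^{x} e^{y} + 3 e^{x} + 9 e^{2 y}.
Matching coefficients of the independent functions:
  [e^{x} e^{y}]:  A B = -9
  [e^{x}]:  A = 3
  [e^{2 y}]:  B^{2} = 9
Solving: A = 3, B = -3.
Check against the point condition:
  u(1, 0) = -3 + 3 e  ⟹  e A + B = -3 + 3 e  ✓
Hence u(x, y) = 3 e^{x} - 3 e^{y}.

Answer: u(x, y) = 3 e^{x} - 3 e^{y}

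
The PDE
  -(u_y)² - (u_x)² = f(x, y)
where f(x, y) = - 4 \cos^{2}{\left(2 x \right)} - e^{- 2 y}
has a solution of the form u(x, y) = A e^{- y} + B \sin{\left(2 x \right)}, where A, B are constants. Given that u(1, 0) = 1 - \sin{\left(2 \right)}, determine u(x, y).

Answer: u(x, y) = - \sin{\left(2 x \right)} + e^{- y}

Derivation:
Substitute the ansatz u = A e^{- y} + B \sin{\left(2 x \right)} into the left-hand side.
Derivatives of the ansatz:
  u_y = - A e^{- y}
  u_x = 2 B \cos{\left(2 x \right)}
Term by term:
  -(u_y)² = - A^{2} e^{- 2 y}
  -(u_x)² = - 4 B^{2} \cos^{2}{\left(2 x \right)}
So the left-hand side equals
  - A^{2} e^{- 2 y} - 4 B^{2} \cos^{2}{\left(2 x \right)}
This must equal f(x, y) = - 4 \cos^{2}{\left(2 x \right)} - e^{- 2 y} identically.
Matching coefficients of the independent functions:
  [e^{- 2 y}]:  - A^{2} = -1
  [\cos^{2}{\left(2 x \right)}]:  - 4 B^{2} = -4
These equations allow (A, B) = (-1, -1) or (-1, 1) or (1, -1) or (1, 1).
Impose the point condition(s):
  u(1, 0) = 1 - \sin{\left(2 \right)}  ⟹  A + B \sin{\left(2 \right)} = 1 - \sin{\left(2 \right)}
Only A = 1, B = -1 satisfies everything.
Hence u(x, y) = - \sin{\left(2 x \right)} + e^{- y}.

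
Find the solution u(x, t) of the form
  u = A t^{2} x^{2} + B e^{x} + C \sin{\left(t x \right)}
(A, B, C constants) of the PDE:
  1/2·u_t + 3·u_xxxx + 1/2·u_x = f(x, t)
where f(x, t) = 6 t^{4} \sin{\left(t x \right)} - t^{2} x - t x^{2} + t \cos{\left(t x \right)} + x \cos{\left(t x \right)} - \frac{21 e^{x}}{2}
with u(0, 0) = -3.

Answer: u(x, t) = - t^{2} x^{2} - 3 e^{x} + 2 \sin{\left(t x \right)}

Derivation:
Substitute the ansatz u = A t^{2} x^{2} + B e^{x} + C \sin{\left(t x \right)} into the left-hand side.
Derivatives of the ansatz:
  u_t = 2 A t x^{2} + C x \cos{\left(t x \right)}
  u_xxxx = B e^{x} + C t^{4} \sin{\left(t x \right)}
  u_x = 2 A t^{2} x + B e^{x} + C t \cos{\left(t x \right)}
Term by term:
  1/2·u_t = A t x^{2} + \frac{C x \cos{\left(t x \right)}}{2}
  3·u_xxxx = 3 B e^{x} + 3 C t^{4} \sin{\left(t x \right)}
  1/2·u_x = A t^{2} x + \frac{B e^{x}}{2} + \frac{C t \cos{\left(t x \right)}}{2}
So the left-hand side equals
  A t^{2} x + A t x^{2} + \frac{7 B e^{x}}{2} + 3 C t^{4} \sin{\left(t x \right)} + \frac{C t \cos{\left(t x \right)}}{2} + \frac{C x \cos{\left(t x \right)}}{2}
This must equal f(x, t) = 6 t^{4} \sin{\left(t x \right)} - t^{2} x - t x^{2} + t \cos{\left(t x \right)} + x \cos{\left(t x \right)} - \frac{21 e^{x}}{2} identically.
Matching coefficients of the independent functions:
  [t x^{2}, t^{2} x]:  A = -1
  [t \cos{\left(t x \right)}, x \cos{\left(t x \right)}]:  \frac{C}{2} = 1
  [t^{4} \sin{\left(t x \right)}]:  3 C = 6
  [e^{x}]:  \frac{7 B}{2} = - \frac{21}{2}
Solving: A = -1, B = -3, C = 2.
Check against the point condition:
  u(0, 0) = -3  ⟹  B = -3  ✓
Hence u(x, t) = - t^{2} x^{2} - 3 e^{x} + 2 \sin{\left(t x \right)}.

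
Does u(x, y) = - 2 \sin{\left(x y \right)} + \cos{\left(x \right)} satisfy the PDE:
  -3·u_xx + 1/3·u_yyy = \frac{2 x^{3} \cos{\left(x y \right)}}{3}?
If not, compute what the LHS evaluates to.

Evaluate each term of the left-hand side for u = - 2 \sin{\left(x y \right)} + \cos{\left(x \right)}.
Derivatives:
  u_xx = 2 y^{2} \sin{\left(x y \right)} - \cos{\left(x \right)}
  u_yyy = 2 x^{3} \cos{\left(x y \right)}
Terms:
  -3·u_xx = - 6 y^{2} \sin{\left(x y \right)} + 3 \cos{\left(x \right)}
  1/3·u_yyy = \frac{2 x^{3} \cos{\left(x y \right)}}{3}
Sum: LHS = \frac{2 x^{3} \cos{\left(x y \right)}}{3} - 6 y^{2} \sin{\left(x y \right)} + 3 \cos{\left(x \right)}
Given right-hand side: \frac{2 x^{3} \cos{\left(x y \right)}}{3}. Difference LHS − RHS = - 6 y^{2} \sin{\left(x y \right)} + 3 \cos{\left(x \right)} ≠ 0, so u is not a solution.

Answer: No, the LHS evaluates to \frac{2 x^{3} \cos{\left(x y \right)}}{3} - 6 y^{2} \sin{\left(x y \right)} + 3 \cos{\left(x \right)}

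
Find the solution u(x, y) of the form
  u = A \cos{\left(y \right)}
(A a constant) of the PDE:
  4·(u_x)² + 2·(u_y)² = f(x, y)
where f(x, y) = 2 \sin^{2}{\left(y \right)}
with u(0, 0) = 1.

Substitute the ansatz u = A \cos{\left(y \right)} into the left-hand side.
Derivatives of the ansatz:
  u_x = 0
  u_y = - A \sin{\left(y \right)}
Term by term:
  4·(u_x)² = 0
  2·(u_y)² = 2 A^{2} \sin^{2}{\left(y \right)}
So the left-hand side equals
  2 A^{2} \sin^{2}{\left(y \right)}
This must equal f(x, y) = 2 \sin^{2}{\left(y \right)} identically.
Matching coefficients of the independent functions:
  [\sin^{2}{\left(y \right)}]:  2 A^{2} = 2
These equations allow (A) = (-1) or (1).
Impose the point condition(s):
  u(0, 0) = 1  ⟹  A = 1
Only A = 1 satisfies everything.
Hence u(x, y) = \cos{\left(y \right)}.

Answer: u(x, y) = \cos{\left(y \right)}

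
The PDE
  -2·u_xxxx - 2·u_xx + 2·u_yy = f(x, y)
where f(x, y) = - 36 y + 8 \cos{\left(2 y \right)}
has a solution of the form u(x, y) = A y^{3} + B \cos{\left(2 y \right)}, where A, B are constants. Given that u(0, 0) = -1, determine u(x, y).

Answer: u(x, y) = - 3 y^{3} - \cos{\left(2 y \right)}

Derivation:
Substitute the ansatz u = A y^{3} + B \cos{\left(2 y \right)} into the left-hand side.
Derivatives of the ansatz:
  u_xxxx = 0
  u_xx = 0
  u_yy = 6 A y - 4 B \cos{\left(2 y \right)}
Term by term:
  -2·u_xxxx = 0
  -2·u_xx = 0
  2·u_yy = 12 A y - 8 B \cos{\left(2 y \right)}
So the left-hand side equals
  12 A y - 8 B \cos{\left(2 y \right)}
This must equal f(x, y) = - 36 y + 8 \cos{\left(2 y \right)} identically.
Matching coefficients of the independent functions:
  [y]:  12 A = -36
  [\cos{\left(2 y \right)}]:  - 8 B = 8
Solving: A = -3, B = -1.
Check against the point condition:
  u(0, 0) = -1  ⟹  B = -1  ✓
Hence u(x, y) = - 3 y^{3} - \cos{\left(2 y \right)}.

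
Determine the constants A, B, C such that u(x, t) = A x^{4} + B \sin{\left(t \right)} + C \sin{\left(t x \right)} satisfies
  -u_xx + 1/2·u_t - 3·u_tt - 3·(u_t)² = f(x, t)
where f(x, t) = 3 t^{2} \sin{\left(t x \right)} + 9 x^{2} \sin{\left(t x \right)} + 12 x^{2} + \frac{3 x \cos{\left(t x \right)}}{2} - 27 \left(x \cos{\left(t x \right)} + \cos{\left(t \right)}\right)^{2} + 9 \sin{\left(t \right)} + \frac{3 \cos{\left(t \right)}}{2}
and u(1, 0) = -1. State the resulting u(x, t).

Answer: u(x, t) = - x^{4} + 3 \sin{\left(t \right)} + 3 \sin{\left(t x \right)}

Derivation:
Substitute the ansatz u = A x^{4} + B \sin{\left(t \right)} + C \sin{\left(t x \right)} into the left-hand side.
Derivatives of the ansatz:
  u_xx = 12 A x^{2} - C t^{2} \sin{\left(t x \right)}
  u_t = B \cos{\left(t \right)} + C x \cos{\left(t x \right)}
  u_tt = - B \sin{\left(t \right)} - C x^{2} \sin{\left(t x \right)}
Term by term:
  -u_xx = - 12 A x^{2} + C t^{2} \sin{\left(t x \right)}
  1/2·u_t = \frac{B \cos{\left(t \right)}}{2} + \frac{C x \cos{\left(t x \right)}}{2}
  -3·u_tt = 3 B \sin{\left(t \right)} + 3 C x^{2} \sin{\left(t x \right)}
  -3·(u_t)² = - 3 B^{2} \cos^{2}{\left(t \right)} - 6 B C x \cos{\left(t \right)} \cos{\left(t x \right)} - 3 C^{2} x^{2} \cos^{2}{\left(t x \right)}
So the left-hand side equals
  - 12 A x^{2} - 3 B^{2} \cos^{2}{\left(t \right)} - 6 B C x \cos{\left(t \right)} \cos{\left(t x \right)} + 3 B \sin{\left(t \right)} + \frac{B \cos{\left(t \right)}}{2} - 3 C^{2} x^{2} \cos^{2}{\left(t x \right)} + C t^{2} \sin{\left(t x \right)} + 3 C x^{2} \sin{\left(t x \right)} + \frac{C x \cos{\left(t x \right)}}{2}
This must equal f(x, t) identically; expanded, f = 3 t^{2} \sin{\left(t x \right)} + 9 x^{2} \sin{\left(t x \right)} - 27 x^{2} \cos^{2}{\left(t x \right)} + 12 x^{2} - 54 x \cos{\left(t \right)} \cos{\left(t x \right)} + \frac{3 x \cos{\left(t x \right)}}{2} + 9 \sin{\left(t \right)} - 27 \cos^{2}{\left(t \right)} + \frac{3 \cos{\left(t \right)}}{2}.
Matching coefficients of the independent functions:
  [x^{2}]:  - 12 A = 12
  [t^{2} \sin{\left(t x \right)}]:  C = 3
  [x \cos{\left(t x \right)}]:  \frac{C}{2} = \frac{3}{2}
  [x^{2} \sin{\left(t x \right)}]:  3 C = 9
  [x^{2} \cos^{2}{\left(t x \right)}]:  - 3 C^{2} = -27
  [x \cos{\left(t \right)} \cos{\left(t x \right)}]:  - 6 B C = -54
  [\sin{\left(t \right)}]:  3 B = 9
  [\cos{\left(t \right)}]:  \frac{B}{2} = \frac{3}{2}
  [\cos^{2}{\left(t \right)}]:  - 3 B^{2} = -27
Solving: A = -1, B = 3, C = 3.
Check against the point condition:
  u(1, 0) = -1  ⟹  A = -1  ✓
Hence u(x, t) = - x^{4} + 3 \sin{\left(t \right)} + 3 \sin{\left(t x \right)}.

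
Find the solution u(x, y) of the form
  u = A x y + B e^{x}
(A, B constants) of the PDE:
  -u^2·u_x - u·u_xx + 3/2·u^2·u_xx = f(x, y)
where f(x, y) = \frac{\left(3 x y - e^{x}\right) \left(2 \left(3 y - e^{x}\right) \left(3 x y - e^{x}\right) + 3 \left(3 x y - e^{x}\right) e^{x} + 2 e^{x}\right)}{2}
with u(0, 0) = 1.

Substitute the ansatz u = A x y + B e^{x} into the left-hand side.
Derivatives of the ansatz:
  u_x = A y + B e^{x}
  u_xx = B e^{x}
Term by term:
  -u^2·u_x = - A^{3} x^{2} y^{3} - A^{2} B x^{2} y^{2} e^{x} - 2 A^{2} B x y^{2} e^{x} - 2 A B^{2} x y e^{2 x} - A B^{2} y e^{2 x} - B^{3} e^{3 x}
  -u·u_xx = - A B x y e^{x} - B^{2} e^{2 x}
  3/2·u^2·u_xx = \frac{3 A^{2} B x^{2} y^{2} e^{x}}{2} + 3 A B^{2} x y e^{2 x} + \frac{3 B^{3} e^{3 x}}{2}
So the left-hand side equals
  - A^{3} x^{2} y^{3} + \frac{A^{2} B x^{2} y^{2} e^{x}}{2} - 2 A^{2} B x y^{2} e^{x} + A B^{2} x y e^{2 x} - A B^{2} y e^{2 x} - A B x y e^{x} + \frac{B^{3} e^{3 x}}{2} - B^{2} e^{2 x}
This must equal f(x, y) identically; expanded, f = 27 x^{2} y^{3} + \frac{9 x^{2} y^{2} e^{x}}{2} - 18 x y^{2} e^{x} - 3 x y e^{2 x} + 3 x y e^{x} + 3 y e^{2 x} + \frac{e^{3 x}}{2} - e^{2 x}.
Matching coefficients of the independent functions:
  [x^{2} y^{3}]:  - A^{3} = 27
  [y e^{2 x}]:  - A B^{2} = 3
  [x y e^{x}]:  - A B = 3
  [x y e^{2 x}]:  A B^{2} = -3
  [x y^{2} e^{x}]:  - 2 A^{2} B = -18
  [x^{2} y^{2} e^{x}]:  \frac{A^{2} B}{2} = \frac{9}{2}
  [e^{2 x}]:  - B^{2} = -1
  [e^{3 x}]:  \frac{B^{3}}{2} = \frac{1}{2}
Solving: A = -3, B = 1.
Check against the point condition:
  u(0, 0) = 1  ⟹  B = 1  ✓
Hence u(x, y) = - 3 x y + e^{x}.

Answer: u(x, y) = - 3 x y + e^{x}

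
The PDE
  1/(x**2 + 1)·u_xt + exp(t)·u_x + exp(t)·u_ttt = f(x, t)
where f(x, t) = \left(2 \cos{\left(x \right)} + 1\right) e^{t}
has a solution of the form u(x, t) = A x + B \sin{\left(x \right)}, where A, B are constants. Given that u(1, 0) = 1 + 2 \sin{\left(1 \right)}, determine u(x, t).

Answer: u(x, t) = x + 2 \sin{\left(x \right)}

Derivation:
Substitute the ansatz u = A x + B \sin{\left(x \right)} into the left-hand side.
Derivatives of the ansatz:
  u_xt = 0
  u_x = A + B \cos{\left(x \right)}
  u_ttt = 0
Term by term:
  1/(x**2 + 1)·u_xt = 0
  exp(t)·u_x = A e^{t} + B e^{t} \cos{\left(x \right)}
  exp(t)·u_ttt = 0
So the left-hand side equals
  A e^{t} + B e^{t} \cos{\left(x \right)}
This must equal f(x, t) identically; expanded, f = 2 e^{t} \cos{\left(x \right)} + e^{t}.
Matching coefficients of the independent functions:
  [e^{t} \cos{\left(x \right)}]:  B = 2
  [e^{t}]:  A = 1
Solving: A = 1, B = 2.
Check against the point condition:
  u(1, 0) = 1 + 2 \sin{\left(1 \right)}  ⟹  A + B \sin{\left(1 \right)} = 1 + 2 \sin{\left(1 \right)}  ✓
Hence u(x, t) = x + 2 \sin{\left(x \right)}.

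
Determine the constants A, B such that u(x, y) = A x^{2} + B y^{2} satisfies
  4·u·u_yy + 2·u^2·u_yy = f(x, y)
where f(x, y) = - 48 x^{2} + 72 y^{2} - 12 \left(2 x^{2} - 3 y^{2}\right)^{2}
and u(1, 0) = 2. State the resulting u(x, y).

Substitute the ansatz u = A x^{2} + B y^{2} into the left-hand side.
Derivatives of the ansatz:
  u_yy = 2 B
Term by term:
  4·u·u_yy = 8 A B x^{2} + 8 B^{2} y^{2}
  2·u^2·u_yy = 4 A^{2} B x^{4} + 8 A B^{2} x^{2} y^{2} + 4 B^{3} y^{4}
So the left-hand side equals
  4 A^{2} B x^{4} + 8 A B^{2} x^{2} y^{2} + 8 A B x^{2} + 4 B^{3} y^{4} + 8 B^{2} y^{2}
This must equal f(x, y) identically; expanded, f = - 48 x^{4} + 144 x^{2} y^{2} - 48 x^{2} - 108 y^{4} + 72 y^{2}.
Matching coefficients of the independent functions:
  [x^{2}]:  8 A B = -48
  [x^{4}]:  4 A^{2} B = -48
  [y^{2}]:  8 B^{2} = 72
  [y^{4}]:  4 B^{3} = -108
  [x^{2} y^{2}]:  8 A B^{2} = 144
Solving: A = 2, B = -3.
Check against the point condition:
  u(1, 0) = 2  ⟹  A = 2  ✓
Hence u(x, y) = 2 x^{2} - 3 y^{2}.

Answer: u(x, y) = 2 x^{2} - 3 y^{2}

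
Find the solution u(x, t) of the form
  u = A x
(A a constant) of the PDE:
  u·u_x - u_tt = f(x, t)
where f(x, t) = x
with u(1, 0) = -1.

Substitute the ansatz u = A x into the left-hand side.
Derivatives of the ansatz:
  u_x = A
  u_tt = 0
Term by term:
  u·u_x = A^{2} x
  -u_tt = 0
So the left-hand side equals
  A^{2} x
This must equal f(x, t) = x identically.
Matching coefficients of the independent functions:
  [x]:  A^{2} = 1
These equations allow (A) = (-1) or (1).
Impose the point condition(s):
  u(1, 0) = -1  ⟹  A = -1
Only A = -1 satisfies everything.
Hence u(x, t) = - x.

Answer: u(x, t) = - x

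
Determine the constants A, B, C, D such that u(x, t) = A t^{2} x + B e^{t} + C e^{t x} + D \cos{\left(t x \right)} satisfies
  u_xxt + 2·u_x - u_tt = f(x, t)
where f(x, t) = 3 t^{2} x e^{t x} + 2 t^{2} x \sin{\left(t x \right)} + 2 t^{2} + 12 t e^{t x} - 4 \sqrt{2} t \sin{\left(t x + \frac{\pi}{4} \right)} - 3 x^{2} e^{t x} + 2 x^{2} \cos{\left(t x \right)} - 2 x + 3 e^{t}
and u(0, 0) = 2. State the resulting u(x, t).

Substitute the ansatz u = A t^{2} x + B e^{t} + C e^{t x} + D \cos{\left(t x \right)} into the left-hand side.
Derivatives of the ansatz:
  u_xxt = C t^{2} x e^{t x} + 2 C t e^{t x} + D t^{2} x \sin{\left(t x \right)} - 2 D t \cos{\left(t x \right)}
  u_x = A t^{2} + C t e^{t x} - D t \sin{\left(t x \right)}
  u_tt = 2 A x + B e^{t} + C x^{2} e^{t x} - D x^{2} \cos{\left(t x \right)}
Term by term:
  u_xxt = C t^{2} x e^{t x} + 2 C t e^{t x} + D t^{2} x \sin{\left(t x \right)} - 2 D t \cos{\left(t x \right)}
  2·u_x = 2 A t^{2} + 2 C t e^{t x} - 2 D t \sin{\left(t x \right)}
  -u_tt = - 2 A x - B e^{t} - C x^{2} e^{t x} + D x^{2} \cos{\left(t x \right)}
So the left-hand side equals
  2 A t^{2} - 2 A x - B e^{t} + C t^{2} x e^{t x} + 4 C t e^{t x} - C x^{2} e^{t x} + D t^{2} x \sin{\left(t x \right)} - 2 D t \sin{\left(t x \right)} - 2 D t \cos{\left(t x \right)} + D x^{2} \cos{\left(t x \right)}
This must equal f(x, t) identically; expanded, f = 3 t^{2} x e^{t x} + 2 t^{2} x \sin{\left(t x \right)} + 2 t^{2} + 12 t e^{t x} - 4 t \sin{\left(t x \right)} - 4 t \cos{\left(t x \right)} - 3 x^{2} e^{t x} + 2 x^{2} \cos{\left(t x \right)} - 2 x + 3 e^{t}.
Matching coefficients of the independent functions:
  [t^{2}]:  2 A = 2
  [x]:  - 2 A = -2
  [t e^{t x}]:  4 C = 12
  [t \sin{\left(t x \right)}, t \cos{\left(t x \right)}]:  - 2 D = -4
  [x^{2} e^{t x}]:  - C = -3
  [x^{2} \cos{\left(t x \right)}, t^{2} x \sin{\left(t x \right)}]:  D = 2
  [t^{2} x e^{t x}]:  C = 3
  [e^{t}]:  - B = 3
Solving: A = 1, B = -3, C = 3, D = 2.
Check against the point condition:
  u(0, 0) = 2  ⟹  B + C + D = 2  ✓
Hence u(x, t) = t^{2} x - 3 e^{t} + 3 e^{t x} + 2 \cos{\left(t x \right)}.

Answer: u(x, t) = t^{2} x - 3 e^{t} + 3 e^{t x} + 2 \cos{\left(t x \right)}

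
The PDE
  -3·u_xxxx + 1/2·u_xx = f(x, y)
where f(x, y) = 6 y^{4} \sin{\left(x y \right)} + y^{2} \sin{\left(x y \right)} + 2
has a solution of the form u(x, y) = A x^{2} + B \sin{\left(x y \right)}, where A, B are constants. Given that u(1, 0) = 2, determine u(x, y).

Answer: u(x, y) = 2 x^{2} - 2 \sin{\left(x y \right)}

Derivation:
Substitute the ansatz u = A x^{2} + B \sin{\left(x y \right)} into the left-hand side.
Derivatives of the ansatz:
  u_xxxx = B y^{4} \sin{\left(x y \right)}
  u_xx = 2 A - B y^{2} \sin{\left(x y \right)}
Term by term:
  -3·u_xxxx = - 3 B y^{4} \sin{\left(x y \right)}
  1/2·u_xx = A - \frac{B y^{2} \sin{\left(x y \right)}}{2}
So the left-hand side equals
  A - 3 B y^{4} \sin{\left(x y \right)} - \frac{B y^{2} \sin{\left(x y \right)}}{2}
This must equal f(x, y) = 6 y^{4} \sin{\left(x y \right)} + y^{2} \sin{\left(x y \right)} + 2 identically.
Matching coefficients of the independent functions:
  [constant term]:  A = 2
  [y^{2} \sin{\left(x y \right)}]:  - \frac{B}{2} = 1
  [y^{4} \sin{\left(x y \right)}]:  - 3 B = 6
Solving: A = 2, B = -2.
Check against the point condition:
  u(1, 0) = 2  ⟹  A = 2  ✓
Hence u(x, y) = 2 x^{2} - 2 \sin{\left(x y \right)}.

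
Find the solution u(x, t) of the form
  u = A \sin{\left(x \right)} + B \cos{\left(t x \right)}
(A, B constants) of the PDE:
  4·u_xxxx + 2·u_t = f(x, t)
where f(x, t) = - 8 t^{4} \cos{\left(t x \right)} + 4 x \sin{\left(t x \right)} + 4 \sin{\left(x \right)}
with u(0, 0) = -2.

Answer: u(x, t) = \sin{\left(x \right)} - 2 \cos{\left(t x \right)}

Derivation:
Substitute the ansatz u = A \sin{\left(x \right)} + B \cos{\left(t x \right)} into the left-hand side.
Derivatives of the ansatz:
  u_xxxx = A \sin{\left(x \right)} + B t^{4} \cos{\left(t x \right)}
  u_t = - B x \sin{\left(t x \right)}
Term by term:
  4·u_xxxx = 4 A \sin{\left(x \right)} + 4 B t^{4} \cos{\left(t x \right)}
  2·u_t = - 2 B x \sin{\left(t x \right)}
So the left-hand side equals
  4 A \sin{\left(x \right)} + 4 B t^{4} \cos{\left(t x \right)} - 2 B x \sin{\left(t x \right)}
This must equal f(x, t) = - 8 t^{4} \cos{\left(t x \right)} + 4 x \sin{\left(t x \right)} + 4 \sin{\left(x \right)} identically.
Matching coefficients of the independent functions:
  [t^{4} \cos{\left(t x \right)}]:  4 B = -8
  [x \sin{\left(t x \right)}]:  - 2 B = 4
  [\sin{\left(x \right)}]:  4 A = 4
Solving: A = 1, B = -2.
Check against the point condition:
  u(0, 0) = -2  ⟹  B = -2  ✓
Hence u(x, t) = \sin{\left(x \right)} - 2 \cos{\left(t x \right)}.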